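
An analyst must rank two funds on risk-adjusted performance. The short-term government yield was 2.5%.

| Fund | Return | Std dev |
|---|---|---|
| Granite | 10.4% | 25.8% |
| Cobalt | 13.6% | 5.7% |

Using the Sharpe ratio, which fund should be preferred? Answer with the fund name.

Granite: Sharpe ratio = (10.4% − 2.5%) / 25.8% = 0.306
Cobalt: Sharpe ratio = (13.6% − 2.5%) / 5.7% = 1.947
Highest: Cobalt (1.947).

Cobalt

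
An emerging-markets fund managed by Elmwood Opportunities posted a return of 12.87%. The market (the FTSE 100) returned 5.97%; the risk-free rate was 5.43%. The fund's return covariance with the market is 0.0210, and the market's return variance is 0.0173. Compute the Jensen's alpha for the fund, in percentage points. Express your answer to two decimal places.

6.78

β = Cov / Var = 0.0210 / 0.0173 = 1.2139
E[R] = Rf + β(Rm − Rf) = 5.43% + 1.2139 × (5.97% − 5.43%) = 6.0855%
α = Rp − E[R] = 12.87% − 6.0855% = 6.7845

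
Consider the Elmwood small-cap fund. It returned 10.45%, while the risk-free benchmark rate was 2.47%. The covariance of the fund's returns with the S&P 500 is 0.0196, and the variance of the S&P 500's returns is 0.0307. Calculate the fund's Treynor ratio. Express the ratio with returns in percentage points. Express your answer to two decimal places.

β = Cov / Var = 0.0196 / 0.0307 = 0.6384
Treynor = (Rp − Rf) / β = (10.45% − 2.47%) / 0.6384 = 7.98 / 0.6384 = 12.5000

12.50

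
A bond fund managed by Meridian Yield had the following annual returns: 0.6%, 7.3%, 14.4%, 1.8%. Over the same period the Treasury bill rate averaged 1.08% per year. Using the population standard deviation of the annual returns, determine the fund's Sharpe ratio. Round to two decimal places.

0.91

Mean return r̄ = 24.10 / 4 = 6.0250%
Σ(r − r̄)² = (0.6 − 6.0250)² + (7.3 − 6.0250)² + (14.4 − 6.0250)² + … = 119.0475
population σ = √(119.0475 / 4) = √29.7619 = 5.4554%
Sharpe = (r̄ − rf) / σ = (6.0250 − 1.08) / 5.4554 = 4.9450 / 5.4554 = 0.9064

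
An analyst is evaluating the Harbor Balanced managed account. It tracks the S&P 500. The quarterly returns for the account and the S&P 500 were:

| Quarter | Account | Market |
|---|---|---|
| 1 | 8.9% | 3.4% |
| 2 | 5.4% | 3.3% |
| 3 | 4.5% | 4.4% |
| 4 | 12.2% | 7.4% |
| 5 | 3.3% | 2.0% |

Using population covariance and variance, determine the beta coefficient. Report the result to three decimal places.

1.461

r̄p = 6.8600%,  r̄m = 4.1000%
Cov = Σ(rp − r̄p)(rm − r̄m) / 5 = 4.8260
Var(rm) = Σ(rm − r̄m)² / 5 = 3.3040
β = Cov / Var = 4.8260 / 3.3040 = 1.4607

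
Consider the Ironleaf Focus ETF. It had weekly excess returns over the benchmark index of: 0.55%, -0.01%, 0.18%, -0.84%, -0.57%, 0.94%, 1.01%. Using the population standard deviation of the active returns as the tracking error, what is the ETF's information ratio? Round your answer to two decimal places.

0.27

Mean return r̄ = 1.260 / 7 = 0.1800%
Population std dev = √[3.0424 / 7] = 0.6593%
IR = r̄ / tracking error = 0.1800 / 0.6593 = 0.2730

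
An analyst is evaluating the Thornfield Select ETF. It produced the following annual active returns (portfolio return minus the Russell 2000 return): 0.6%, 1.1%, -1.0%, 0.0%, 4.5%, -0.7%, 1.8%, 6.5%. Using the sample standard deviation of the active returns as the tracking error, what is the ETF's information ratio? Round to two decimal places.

r̄ = (0.6 + 1.1 − 1 + 0 + 4.5 − 0.7 + 1.8 + 6.5) / 8 = 12.80 / 8 = 1.6000%
Sample std dev = √[48.3200 / 7] = 2.6273%
IR = r̄ / tracking error = 1.6000 / 2.6273 = 0.6090

0.61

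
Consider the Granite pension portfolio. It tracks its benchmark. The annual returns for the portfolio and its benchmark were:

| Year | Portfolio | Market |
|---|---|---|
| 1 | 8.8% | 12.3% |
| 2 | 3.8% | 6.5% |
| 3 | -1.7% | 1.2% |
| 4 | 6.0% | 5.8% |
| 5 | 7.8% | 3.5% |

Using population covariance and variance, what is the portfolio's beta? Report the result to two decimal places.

r̄p = 4.9400%,  r̄m = 5.8600%
Cov = Σ(rp − r̄p)(rm − r̄m) / 5 = 9.6516
Var(rm) = Σ(rm − r̄m)² / 5 = 13.8344
β = Cov / Var = 9.6516 / 13.8344 = 0.6977

0.70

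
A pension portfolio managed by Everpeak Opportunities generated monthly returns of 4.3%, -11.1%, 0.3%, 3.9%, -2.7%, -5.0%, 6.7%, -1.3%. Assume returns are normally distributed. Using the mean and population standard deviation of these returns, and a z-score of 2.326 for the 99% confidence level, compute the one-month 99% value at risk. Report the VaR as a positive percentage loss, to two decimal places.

13.16

r̄ = (4.3 − 11.1 + 0.3 + 3.9 − 2.7 − 5 + 6.7 − 1.3) / 8 = -4.90 / 8 = -0.6125%
Σ(r − r̄)² = 232.8688; population σ = √(232.8688/8) = 5.3952%
VaR = −(r̄ − z·σ) = −(-0.6125 − 2.326 × 5.3952) = −(-13.1617) = 13.1617%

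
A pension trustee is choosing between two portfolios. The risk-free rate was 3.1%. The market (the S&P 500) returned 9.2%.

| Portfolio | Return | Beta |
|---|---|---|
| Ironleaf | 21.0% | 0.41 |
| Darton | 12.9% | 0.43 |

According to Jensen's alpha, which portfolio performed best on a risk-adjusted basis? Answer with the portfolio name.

Ironleaf

Ironleaf: α = 21.0% − [3.1% + 0.41 × (9.2% − 3.1%)] = 15.399
Darton: α = 12.9% − [3.1% + 0.43 × (9.2% − 3.1%)] = 7.177
Highest: Ironleaf (15.399).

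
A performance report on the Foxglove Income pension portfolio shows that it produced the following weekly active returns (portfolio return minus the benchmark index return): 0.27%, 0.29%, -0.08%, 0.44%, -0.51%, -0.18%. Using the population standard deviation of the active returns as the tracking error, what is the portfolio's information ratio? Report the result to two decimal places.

r̄ = (0.27 + 0.29 − 0.08 + 0.44 − 0.51 − 0.18) / 6 = 0.0383%
Σ(r − r̄)² = 0.6407; population σ = √(0.6407/6) = 0.3268%
IR = r̄ / tracking error = 0.0383 / 0.3268 = 0.1172

0.12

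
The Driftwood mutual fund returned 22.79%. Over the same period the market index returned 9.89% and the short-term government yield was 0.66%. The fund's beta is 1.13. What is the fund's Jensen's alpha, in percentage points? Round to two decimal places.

11.70

CAPM expected return = Rf + β(Rm − Rf) = 0.66% + 1.13 × (9.89% − 0.66%) = 0.66 + 1.13 × 9.23 = 11.0899%
Jensen's α = Rp − E[R] = 22.79% − 11.0899% = 11.7001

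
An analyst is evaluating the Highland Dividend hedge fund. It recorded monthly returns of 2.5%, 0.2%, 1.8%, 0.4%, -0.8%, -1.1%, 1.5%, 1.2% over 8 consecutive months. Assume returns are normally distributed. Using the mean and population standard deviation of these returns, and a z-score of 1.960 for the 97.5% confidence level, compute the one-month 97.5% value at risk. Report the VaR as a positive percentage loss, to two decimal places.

1.60

r̄ = (2.5 + 0.2 + 1.8 + 0.4 − 0.8 − 1.1 + 1.5 + 1.2) / 8 = 5.70 / 8 = 0.7125%
Σ(r − r̄)² = (2.5 − 0.7125)² + (0.2 − 0.7125)² + (1.8 − 0.7125)² + … = 11.1688
population σ = √(11.1688 / 8) = √1.3961 = 1.1816%
VaR = −(r̄ − z·σ) = −(0.7125 − 1.960 × 1.1816) = −(-1.6034) = 1.6034%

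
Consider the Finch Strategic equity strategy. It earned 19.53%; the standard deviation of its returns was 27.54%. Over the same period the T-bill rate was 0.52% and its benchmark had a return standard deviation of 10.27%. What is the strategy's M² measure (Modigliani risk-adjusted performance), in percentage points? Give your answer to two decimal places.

Sharpe = (Rp − Rf) / σp = (19.53% − 0.52%) / 27.54% = 0.6903
M² = Rf + Sharpe × σm = 0.52% + 0.6903 × 10.27% = 7.6094%

7.61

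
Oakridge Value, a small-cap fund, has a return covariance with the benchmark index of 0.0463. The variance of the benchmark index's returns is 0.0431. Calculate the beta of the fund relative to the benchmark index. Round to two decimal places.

1.07

β = Cov(Rp, Rm) / Var(Rm) = 0.0463 / 0.0431 = 1.0742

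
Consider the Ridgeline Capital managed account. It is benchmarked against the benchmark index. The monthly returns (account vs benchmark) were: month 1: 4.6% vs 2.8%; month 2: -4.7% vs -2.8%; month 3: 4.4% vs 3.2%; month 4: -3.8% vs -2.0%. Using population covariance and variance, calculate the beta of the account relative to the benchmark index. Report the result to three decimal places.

1.609

r̄p = 0.1250%,  r̄m = 0.3000%
Cov = Σ(rp − r̄p)(rm − r̄m) / 4 = 11.8925
Var(rm) = Σ(rm − r̄m)² / 4 = 7.3900
β = Cov / Var = 11.8925 / 7.3900 = 1.6093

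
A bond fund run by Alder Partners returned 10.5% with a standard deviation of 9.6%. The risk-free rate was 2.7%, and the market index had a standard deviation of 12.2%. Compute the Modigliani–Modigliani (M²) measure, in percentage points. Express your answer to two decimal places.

12.61

Sharpe = (Rp − Rf) / σp = (10.5% − 2.7%) / 9.6% = 0.8125
M² = Rf + Sharpe × σm = 2.7% + 0.8125 × 12.2% = 12.6125%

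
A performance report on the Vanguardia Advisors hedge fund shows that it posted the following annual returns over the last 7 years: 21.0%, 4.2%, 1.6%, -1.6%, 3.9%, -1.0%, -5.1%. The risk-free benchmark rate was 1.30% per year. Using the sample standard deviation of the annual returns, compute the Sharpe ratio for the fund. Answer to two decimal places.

0.23

Mean return r̄ = 23.00 / 7 = 3.2857%
Sample σ = √[Σ(r − r̄)² / 6] = √[430.4086 / 6] = √71.7348 = 8.4696%
Sharpe = (r̄ − rf) / σ = (3.2857 − 1.3) / 8.4696 = 1.9857 / 8.4696 = 0.2345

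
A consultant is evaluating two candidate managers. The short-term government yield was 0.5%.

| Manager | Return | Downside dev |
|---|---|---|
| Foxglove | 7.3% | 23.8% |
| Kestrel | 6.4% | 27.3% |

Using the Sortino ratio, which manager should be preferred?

Foxglove: Sortino ratio = (7.3% − 0.5%) / 23.8% = 0.286
Kestrel: Sortino ratio = (6.4% − 0.5%) / 27.3% = 0.216
Highest: Foxglove (0.286).

Foxglove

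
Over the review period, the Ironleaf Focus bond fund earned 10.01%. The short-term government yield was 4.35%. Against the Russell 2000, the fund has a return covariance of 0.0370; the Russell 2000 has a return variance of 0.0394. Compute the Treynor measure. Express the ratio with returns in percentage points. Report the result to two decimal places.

β = Cov / Var = 0.0370 / 0.0394 = 0.9391
Treynor = (Rp − Rf) / β = (10.01% − 4.35%) / 0.9391 = 5.66 / 0.9391 = 6.0270

6.03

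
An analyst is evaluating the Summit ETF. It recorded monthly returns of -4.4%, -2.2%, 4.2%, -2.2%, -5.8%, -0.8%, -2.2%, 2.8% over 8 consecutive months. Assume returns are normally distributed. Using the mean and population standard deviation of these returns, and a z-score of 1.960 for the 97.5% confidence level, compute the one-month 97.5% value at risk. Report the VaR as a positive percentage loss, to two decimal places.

7.51

r̄ = (-4.4 − 2.2 + 4.2 − 2.2 − 5.8 − 0.8 − 2.2 + 2.8) / 8 = -1.3250%
Σ(r − r̄)² = 79.5950; population σ = √(79.5950/8) = 3.1543%
VaR = −(r̄ − z·σ) = −(-1.3250 − 1.960 × 3.1543) = −(-7.5074) = 7.5074%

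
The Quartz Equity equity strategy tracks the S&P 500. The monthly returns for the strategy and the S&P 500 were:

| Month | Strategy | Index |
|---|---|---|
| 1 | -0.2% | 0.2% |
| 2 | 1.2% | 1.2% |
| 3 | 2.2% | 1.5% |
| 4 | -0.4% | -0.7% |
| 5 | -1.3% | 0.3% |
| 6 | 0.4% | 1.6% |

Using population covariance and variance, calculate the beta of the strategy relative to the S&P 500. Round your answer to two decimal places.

0.97

r̄p = 0.3167%,  r̄m = 0.6833%
Cov = Σ(rp − r̄p)(rm − r̄m) / 6 = 0.6553
Var(rm) = Σ(rm − r̄m)² / 6 = 0.6781
β = Cov / Var = 0.6553 / 0.6781 = 0.9664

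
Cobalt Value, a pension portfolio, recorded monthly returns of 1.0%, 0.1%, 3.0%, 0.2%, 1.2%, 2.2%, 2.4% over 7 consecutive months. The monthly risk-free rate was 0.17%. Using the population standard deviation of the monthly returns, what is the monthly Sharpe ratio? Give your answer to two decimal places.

r̄ = (1 + 0.1 + 3 + 0.2 + 1.2 + 2.2 + 2.4) / 7 = 10.10 / 7 = 1.4429%
Σ(r − r̄)² = (1 − 1.4429)² + (0.1 − 1.4429)² + (3 − 1.4429)² + … = 7.5171
σ = √[7.5171 / 7] = 1.0363%
Sharpe = (r̄ − rf) / σ = (1.4429 − 0.17) / 1.0363 = 1.2729 / 1.0363 = 1.2283

1.23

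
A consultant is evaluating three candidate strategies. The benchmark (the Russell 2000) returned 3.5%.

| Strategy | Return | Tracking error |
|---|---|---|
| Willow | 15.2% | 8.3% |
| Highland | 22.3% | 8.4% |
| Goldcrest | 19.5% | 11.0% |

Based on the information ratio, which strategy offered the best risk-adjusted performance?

Highland

Willow: IR = (15.2% − 3.5%) / 8.3% = 1.410
Highland: IR = (22.3% − 3.5%) / 8.4% = 2.238
Goldcrest: IR = (19.5% − 3.5%) / 11.0% = 1.455
Highest: Highland (2.238).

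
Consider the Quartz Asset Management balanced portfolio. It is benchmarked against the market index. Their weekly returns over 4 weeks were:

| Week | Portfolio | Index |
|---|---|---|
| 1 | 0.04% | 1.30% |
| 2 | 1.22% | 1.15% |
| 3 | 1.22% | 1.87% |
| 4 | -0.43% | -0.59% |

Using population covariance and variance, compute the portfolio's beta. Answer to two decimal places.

r̄p = 0.5125%,  r̄m = 0.9325%
Cov = Σ(rp − r̄p)(rm − r̄m) / 4 = 0.5196
Var(rm) = Σ(rm − r̄m)² / 4 = 0.8448
β = Cov / Var = 0.5196 / 0.8448 = 0.6151

0.62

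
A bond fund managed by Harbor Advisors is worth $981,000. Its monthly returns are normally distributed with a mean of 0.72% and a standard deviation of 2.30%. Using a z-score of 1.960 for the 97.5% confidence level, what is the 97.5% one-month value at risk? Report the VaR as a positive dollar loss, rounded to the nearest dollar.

$37,160

Return at the 97.5% tail: μ − z·σ = 0.72% − 1.960 × 2.30% = 0.72 − 4.5080 = -3.7880%
VaR = −(-3.7880%) × $981,000 = 3.7880% × $981,000 = $37,160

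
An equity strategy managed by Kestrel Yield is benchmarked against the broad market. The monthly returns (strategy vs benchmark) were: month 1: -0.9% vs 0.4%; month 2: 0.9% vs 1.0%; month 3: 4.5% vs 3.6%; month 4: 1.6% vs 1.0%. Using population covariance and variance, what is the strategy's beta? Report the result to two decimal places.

1.50

r̄p = 1.5250%,  r̄m = 1.5000%
Cov = Σ(rp − r̄p)(rm − r̄m) / 4 = 2.2975
Var(rm) = Σ(rm − r̄m)² / 4 = 1.5300
β = Cov / Var = 2.2975 / 1.5300 = 1.5016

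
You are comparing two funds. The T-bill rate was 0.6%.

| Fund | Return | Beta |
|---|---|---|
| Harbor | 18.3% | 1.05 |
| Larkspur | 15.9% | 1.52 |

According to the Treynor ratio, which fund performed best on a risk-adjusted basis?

Harbor: Treynor = (18.3% − 0.6%) / 1.05 = 16.857
Larkspur: Treynor = (15.9% − 0.6%) / 1.52 = 10.066
Highest: Harbor (16.857).

Harbor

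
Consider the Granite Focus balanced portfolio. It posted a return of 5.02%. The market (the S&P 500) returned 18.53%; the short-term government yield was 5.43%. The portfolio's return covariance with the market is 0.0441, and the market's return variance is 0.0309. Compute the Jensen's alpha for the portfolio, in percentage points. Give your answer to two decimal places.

-19.11

β = Cov / Var = 0.0441 / 0.0309 = 1.4272
E[R] = Rf + β(Rm − Rf) = 5.43% + 1.4272 × (18.53% − 5.43%) = 24.1263%
α = Rp − E[R] = 5.02% − 24.1263% = -19.1063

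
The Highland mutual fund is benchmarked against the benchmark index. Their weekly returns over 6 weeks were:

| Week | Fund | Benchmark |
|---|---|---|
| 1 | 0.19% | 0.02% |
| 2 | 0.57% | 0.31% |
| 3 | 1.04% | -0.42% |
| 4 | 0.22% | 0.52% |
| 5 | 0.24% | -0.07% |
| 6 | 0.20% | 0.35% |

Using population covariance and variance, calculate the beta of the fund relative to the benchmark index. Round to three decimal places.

-0.647

r̄p = 0.4100%,  r̄m = 0.1183%
Cov = Σ(rp − r̄p)(rm − r̄m) / 6 = -0.0633
Var(rm) = Σ(rm − r̄m)² / 6 = 0.0978
β = Cov / Var = -0.0633 / 0.0978 = -0.6472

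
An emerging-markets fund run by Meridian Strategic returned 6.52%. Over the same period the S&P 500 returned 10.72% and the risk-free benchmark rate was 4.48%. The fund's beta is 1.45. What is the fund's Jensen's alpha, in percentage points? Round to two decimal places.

-7.01

CAPM expected return = Rf + β(Rm − Rf) = 4.48% + 1.45 × (10.72% − 4.48%) = 4.48 + 1.45 × 6.24 = 13.5280%
Jensen's α = Rp − E[R] = 6.52% − 13.5280% = -7.0080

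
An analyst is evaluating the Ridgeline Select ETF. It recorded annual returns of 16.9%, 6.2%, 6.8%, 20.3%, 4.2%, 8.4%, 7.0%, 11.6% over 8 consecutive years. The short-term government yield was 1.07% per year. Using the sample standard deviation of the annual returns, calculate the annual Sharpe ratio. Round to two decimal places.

1.60

Mean return r̄ = 81.40 / 8 = 10.1750%
Σ(r − r̄)² = (16.9 − 10.1750)² + (6.2 − 10.1750)² + … = 225.8950
sample σ = √(225.8950 / 7) = √32.2707 = 5.6807%
Sharpe = (r̄ − rf) / σ = (10.1750 − 1.07) / 5.6807 = 9.1050 / 5.6807 = 1.6028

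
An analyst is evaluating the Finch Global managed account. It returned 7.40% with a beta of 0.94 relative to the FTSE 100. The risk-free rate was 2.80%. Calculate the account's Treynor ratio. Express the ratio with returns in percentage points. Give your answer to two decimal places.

Treynor = (Rp − Rf) / β = (7.40% − 2.80%) / 0.94 = 4.60 / 0.94 = 4.8936

4.89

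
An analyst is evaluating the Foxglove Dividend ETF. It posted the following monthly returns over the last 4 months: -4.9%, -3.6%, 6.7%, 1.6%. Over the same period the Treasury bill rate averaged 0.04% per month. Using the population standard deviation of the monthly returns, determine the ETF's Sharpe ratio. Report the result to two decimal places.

-0.02

μ = (-4.9 − 3.6 + 6.7 + 1.6) / 4 = -0.0500%
Σ(r − μ)² = 84.4100; population σ = √(84.4100/4) = 4.5937%
Sharpe = (μ − rf) / σ = (-0.0500 − 0.04) / 4.5937 = -0.0900 / 4.5937 = -0.0196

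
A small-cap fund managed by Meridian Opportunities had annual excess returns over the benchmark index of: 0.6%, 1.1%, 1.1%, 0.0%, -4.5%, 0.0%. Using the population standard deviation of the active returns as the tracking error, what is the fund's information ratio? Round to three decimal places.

μ = (0.6 + 1.1 + 1.1 + 0 − 4.5 + 0) / 6 = -1.70 / 6 = -0.2833%
Population σ = √[Σ(r − μ)² / 6] = √[22.5483 / 6] = √3.7581 = 1.9386%
IR = μ / tracking error = -0.2833 / 1.9386 = -0.1461

-0.146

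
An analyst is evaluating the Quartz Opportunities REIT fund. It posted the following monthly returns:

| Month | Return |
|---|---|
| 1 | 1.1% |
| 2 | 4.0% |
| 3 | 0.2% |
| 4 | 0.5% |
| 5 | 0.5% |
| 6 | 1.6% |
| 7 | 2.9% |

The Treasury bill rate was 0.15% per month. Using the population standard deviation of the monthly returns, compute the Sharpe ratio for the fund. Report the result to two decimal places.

1.06

r̄ = (1.1 + 4 + 0.2 + 0.5 + 0.5 + 1.6 + 2.9) / 7 = 1.5429%
Σ(r − r̄)² = (1.1 − 1.5429)² + (4 − 1.5429)² + … = 12.0571
population σ = √(12.0571 / 7) = √1.7224 = 1.3124%
Sharpe = (r̄ − rf) / σ = (1.5429 − 0.15) / 1.3124 = 1.3929 / 1.3124 = 1.0613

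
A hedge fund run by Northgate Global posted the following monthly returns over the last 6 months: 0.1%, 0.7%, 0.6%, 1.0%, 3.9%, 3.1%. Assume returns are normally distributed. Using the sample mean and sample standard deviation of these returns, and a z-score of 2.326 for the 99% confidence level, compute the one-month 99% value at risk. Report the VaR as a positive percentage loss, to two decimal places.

μ = (0.1 + 0.7 + 0.6 + 1 + 3.9 + 3.1) / 6 = 1.5667%
Sample std dev = √[11.9533 / 5] = 1.5462%
VaR = −(μ − z·σ) = −(1.5667 − 2.326 × 1.5462) = −(-2.0298) = 2.0298%

2.03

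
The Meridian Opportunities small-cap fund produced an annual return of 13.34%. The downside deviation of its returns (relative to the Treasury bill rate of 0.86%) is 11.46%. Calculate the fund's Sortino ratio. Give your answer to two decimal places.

Sortino = (Rp − Rf) / σd = (13.34% − 0.86%) / 11.46% = 12.48% / 11.46% = 1.0890

1.09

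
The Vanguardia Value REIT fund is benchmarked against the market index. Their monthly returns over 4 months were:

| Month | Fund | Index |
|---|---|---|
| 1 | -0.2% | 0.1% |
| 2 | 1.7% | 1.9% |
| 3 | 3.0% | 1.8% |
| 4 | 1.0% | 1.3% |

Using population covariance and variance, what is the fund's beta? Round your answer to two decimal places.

1.42

r̄p = 1.3750%,  r̄m = 1.2750%
Cov = Σ(rp − r̄p)(rm − r̄m) / 4 = 0.7244
Var(rm) = Σ(rm − r̄m)² / 4 = 0.5119
β = Cov / Var = 0.7244 / 0.5119 = 1.4151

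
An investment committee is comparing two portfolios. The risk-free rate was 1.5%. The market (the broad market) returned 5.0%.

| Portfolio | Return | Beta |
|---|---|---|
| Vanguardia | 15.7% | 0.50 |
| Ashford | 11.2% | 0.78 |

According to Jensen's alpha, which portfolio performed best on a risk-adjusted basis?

Vanguardia: α = 15.7% − [1.5% + 0.50 × (5.0% − 1.5%)] = 12.450
Ashford: α = 11.2% − [1.5% + 0.78 × (5.0% − 1.5%)] = 6.970
Highest: Vanguardia (12.450).

Vanguardia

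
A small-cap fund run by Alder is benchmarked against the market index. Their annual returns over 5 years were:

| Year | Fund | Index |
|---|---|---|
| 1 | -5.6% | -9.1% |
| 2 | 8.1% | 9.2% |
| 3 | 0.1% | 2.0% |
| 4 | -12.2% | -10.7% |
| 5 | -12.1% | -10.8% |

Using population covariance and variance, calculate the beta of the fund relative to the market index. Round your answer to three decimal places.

r̄p = -4.3400%,  r̄m = -3.8800%
Cov = Σ(rp − r̄p)(rm − r̄m) / 5 = 60.5408
Var(rm) = Σ(rm − r̄m)² / 5 = 65.4616
β = Cov / Var = 60.5408 / 65.4616 = 0.9248

0.925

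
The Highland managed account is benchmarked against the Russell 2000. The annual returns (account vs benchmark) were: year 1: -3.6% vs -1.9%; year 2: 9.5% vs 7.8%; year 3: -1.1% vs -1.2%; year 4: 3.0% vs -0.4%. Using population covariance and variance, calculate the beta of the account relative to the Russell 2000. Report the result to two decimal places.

r̄p = 1.9500%,  r̄m = 1.0750%
Cov = Σ(rp − r̄p)(rm − r̄m) / 4 = 18.1688
Var(rm) = Σ(rm − r̄m)² / 4 = 15.3569
β = Cov / Var = 18.1688 / 15.3569 = 1.1831

1.18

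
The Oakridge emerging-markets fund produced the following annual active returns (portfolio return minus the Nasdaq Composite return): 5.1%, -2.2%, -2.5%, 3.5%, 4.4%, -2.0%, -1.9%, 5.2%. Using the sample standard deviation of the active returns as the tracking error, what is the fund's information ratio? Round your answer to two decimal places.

r̄ = (5.1 − 2.2 − 2.5 + 3.5 + 4.4 − 2 − 1.9 + 5.2) / 8 = 1.2000%
Sample σ = √[Σ(r − r̄)² / 7] = √[91.8400 / 7] = √13.1200 = 3.6222%
IR = r̄ / tracking error = 1.2000 / 3.6222 = 0.3313

0.33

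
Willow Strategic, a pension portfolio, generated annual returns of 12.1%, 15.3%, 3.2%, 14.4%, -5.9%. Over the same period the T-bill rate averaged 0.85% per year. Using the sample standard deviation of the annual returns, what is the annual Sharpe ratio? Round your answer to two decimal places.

0.77

μ = (12.1 + 15.3 + 3.2 + 14.4 − 5.9) / 5 = 39.10 / 5 = 7.8200%
Σ(r − μ)² = (12.1 − 7.8200)² + (15.3 − 7.8200)² + … = 327.1480
σ = √[327.1480 / 4] = 9.0436%
Sharpe = (μ − rf) / σ = (7.8200 − 0.85) / 9.0436 = 6.9700 / 9.0436 = 0.7707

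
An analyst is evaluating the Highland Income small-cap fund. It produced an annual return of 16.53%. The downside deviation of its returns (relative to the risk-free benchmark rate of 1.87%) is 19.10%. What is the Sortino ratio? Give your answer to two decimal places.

Sortino = (Rp − Rf) / σd = (16.53% − 1.87%) / 19.10% = 14.66% / 19.10% = 0.7675

0.77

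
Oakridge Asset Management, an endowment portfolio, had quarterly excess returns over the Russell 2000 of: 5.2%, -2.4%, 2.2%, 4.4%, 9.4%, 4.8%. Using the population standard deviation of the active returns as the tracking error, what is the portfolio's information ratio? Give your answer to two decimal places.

Mean return μ = 23.60 / 6 = 3.9333%
Population std dev = √[75.5733 / 6] = 3.5490%
IR = μ / tracking error = 3.9333 / 3.5490 = 1.1083

1.11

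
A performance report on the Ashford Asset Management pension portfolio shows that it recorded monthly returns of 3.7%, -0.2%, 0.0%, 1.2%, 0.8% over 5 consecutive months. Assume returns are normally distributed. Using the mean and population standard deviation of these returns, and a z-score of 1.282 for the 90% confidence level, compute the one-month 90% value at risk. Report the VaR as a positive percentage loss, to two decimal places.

r̄ = (3.7 − 0.2 + 0 + 1.2 + 0.8) / 5 = 1.1000%
Σ(r − r̄)² = (3.7 − 1.1000)² + (-0.2 − 1.1000)² + … = 9.7600
σ = √[9.7600 / 5] = 1.3971%
VaR = −(r̄ − z·σ) = −(1.1000 − 1.282 × 1.3971) = −(-0.6911) = 0.6911%

0.69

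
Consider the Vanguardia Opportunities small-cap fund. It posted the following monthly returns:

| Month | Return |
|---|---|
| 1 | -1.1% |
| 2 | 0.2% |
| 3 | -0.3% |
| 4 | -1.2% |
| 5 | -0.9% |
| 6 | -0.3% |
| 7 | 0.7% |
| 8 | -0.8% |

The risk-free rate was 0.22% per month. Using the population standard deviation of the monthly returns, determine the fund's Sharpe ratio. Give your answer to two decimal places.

Mean return r̄ = -3.70 / 8 = -0.4625%
Population std dev = √[3.0988 / 8] = 0.6224%
Sharpe = (r̄ − rf) / σ = (-0.4625 − 0.22) / 0.6224 = -0.6825 / 0.6224 = -1.0966

-1.10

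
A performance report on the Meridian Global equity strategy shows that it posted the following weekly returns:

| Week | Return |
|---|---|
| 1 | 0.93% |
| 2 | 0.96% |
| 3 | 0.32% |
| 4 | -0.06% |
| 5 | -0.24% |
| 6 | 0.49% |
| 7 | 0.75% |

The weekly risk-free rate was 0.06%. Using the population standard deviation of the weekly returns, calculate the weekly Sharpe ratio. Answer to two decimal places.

Mean return r̄ = 3.150 / 7 = 0.4500%
Population std dev = √[1.3352 / 7] = 0.4367%
Sharpe = (r̄ − rf) / σ = (0.4500 − 0.06) / 0.4367 = 0.3900 / 0.4367 = 0.8931

0.89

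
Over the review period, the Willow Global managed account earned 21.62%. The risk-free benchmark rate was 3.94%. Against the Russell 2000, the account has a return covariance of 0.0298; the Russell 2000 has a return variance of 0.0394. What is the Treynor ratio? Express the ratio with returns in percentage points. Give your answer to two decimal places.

β = Cov / Var = 0.0298 / 0.0394 = 0.7563
Treynor = (Rp − Rf) / β = (21.62% − 3.94%) / 0.7563 = 17.68 / 0.7563 = 23.3770

23.38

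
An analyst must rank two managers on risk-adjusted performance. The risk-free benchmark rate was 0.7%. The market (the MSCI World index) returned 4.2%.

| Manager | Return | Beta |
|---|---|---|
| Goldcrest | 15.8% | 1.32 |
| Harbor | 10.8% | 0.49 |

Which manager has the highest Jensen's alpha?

Goldcrest: α = 15.8% − [0.7% + 1.32 × (4.2% − 0.7%)] = 10.480
Harbor: α = 10.8% − [0.7% + 0.49 × (4.2% − 0.7%)] = 8.385
Highest: Goldcrest (10.480).

Goldcrest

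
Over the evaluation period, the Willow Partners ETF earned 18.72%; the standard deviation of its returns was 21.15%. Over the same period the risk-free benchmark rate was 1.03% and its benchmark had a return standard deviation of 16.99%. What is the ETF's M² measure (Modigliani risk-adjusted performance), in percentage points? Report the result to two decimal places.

15.24

Sharpe = (Rp − Rf) / σp = (18.72% − 1.03%) / 21.15% = 0.8364
M² = Rf + Sharpe × σm = 1.03% + 0.8364 × 16.99% = 15.2404%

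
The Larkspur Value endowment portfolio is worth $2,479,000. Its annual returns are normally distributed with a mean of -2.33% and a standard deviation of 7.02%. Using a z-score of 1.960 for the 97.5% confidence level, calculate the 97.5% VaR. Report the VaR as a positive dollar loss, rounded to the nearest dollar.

$398,851

Return at the 97.5% tail: μ − z·σ = -2.33% − 1.960 × 7.02% = -2.33 − 13.7592 = -16.0892%
VaR = −(-16.0892%) × $2,479,000 = 16.0892% × $2,479,000 = $398,851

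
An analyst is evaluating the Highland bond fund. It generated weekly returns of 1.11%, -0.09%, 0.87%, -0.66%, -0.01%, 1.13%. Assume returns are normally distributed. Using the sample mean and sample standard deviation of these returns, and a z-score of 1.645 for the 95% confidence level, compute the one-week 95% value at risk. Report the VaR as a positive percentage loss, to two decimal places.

r̄ = (1.11 − 0.09 + 0.87 − 0.66 − 0.01 + 1.13) / 6 = 0.3917%
Sample std dev = √[2.7893 / 5] = 0.7469%
VaR = −(r̄ − z·σ) = −(0.3917 − 1.645 × 0.7469) = −(-0.8370) = 0.8370%

0.84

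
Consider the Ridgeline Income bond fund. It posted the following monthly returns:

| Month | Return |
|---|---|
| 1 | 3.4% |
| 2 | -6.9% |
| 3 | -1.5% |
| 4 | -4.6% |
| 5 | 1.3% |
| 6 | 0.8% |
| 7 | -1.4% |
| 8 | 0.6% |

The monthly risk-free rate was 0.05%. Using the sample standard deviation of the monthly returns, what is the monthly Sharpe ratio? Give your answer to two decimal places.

r̄ = (3.4 − 6.9 − 1.5 − 4.6 + 1.3 + 0.8 − 1.4 + 0.6) / 8 = -1.0375%
Sample σ = √[Σ(r − r̄)² / 7] = √[78.6188 / 7] = √11.2313 = 3.3513%
Sharpe = (r̄ − rf) / σ = (-1.0375 − 0.05) / 3.3513 = -1.0875 / 3.3513 = -0.3245

-0.32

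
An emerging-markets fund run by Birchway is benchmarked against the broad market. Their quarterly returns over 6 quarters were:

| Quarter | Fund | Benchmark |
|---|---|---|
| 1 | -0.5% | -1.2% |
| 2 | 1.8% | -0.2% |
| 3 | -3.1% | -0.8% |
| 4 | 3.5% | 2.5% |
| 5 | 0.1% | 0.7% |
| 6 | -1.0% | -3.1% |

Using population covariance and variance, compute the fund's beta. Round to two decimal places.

r̄p = 0.1333%,  r̄m = -0.3500%
Cov = Σ(rp − r̄p)(rm − r̄m) / 6 = 2.4867
Var(rm) = Σ(rm − r̄m)² / 6 = 2.9558
β = Cov / Var = 2.4867 / 2.9558 = 0.8413

0.84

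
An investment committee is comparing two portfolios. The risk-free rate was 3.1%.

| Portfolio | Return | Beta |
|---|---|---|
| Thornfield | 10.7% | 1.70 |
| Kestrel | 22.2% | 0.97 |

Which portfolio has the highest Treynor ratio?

Thornfield: Treynor = (10.7% − 3.1%) / 1.70 = 4.471
Kestrel: Treynor = (22.2% − 3.1%) / 0.97 = 19.691
Highest: Kestrel (19.691).

Kestrel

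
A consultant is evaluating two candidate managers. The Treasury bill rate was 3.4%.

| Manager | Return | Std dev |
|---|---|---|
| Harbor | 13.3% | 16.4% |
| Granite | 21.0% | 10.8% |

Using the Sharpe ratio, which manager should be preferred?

Harbor: Sharpe ratio = (13.3% − 3.4%) / 16.4% = 0.604
Granite: Sharpe ratio = (21.0% − 3.4%) / 10.8% = 1.630
Highest: Granite (1.630).

Granite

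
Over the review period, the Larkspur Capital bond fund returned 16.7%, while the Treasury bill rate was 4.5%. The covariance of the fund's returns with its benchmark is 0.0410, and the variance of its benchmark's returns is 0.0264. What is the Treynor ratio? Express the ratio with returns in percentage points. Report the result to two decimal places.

7.86

β = Cov / Var = 0.0410 / 0.0264 = 1.5530
Treynor = (Rp − Rf) / β = (16.7% − 4.5%) / 1.5530 = 12.20 / 1.5530 = 7.8558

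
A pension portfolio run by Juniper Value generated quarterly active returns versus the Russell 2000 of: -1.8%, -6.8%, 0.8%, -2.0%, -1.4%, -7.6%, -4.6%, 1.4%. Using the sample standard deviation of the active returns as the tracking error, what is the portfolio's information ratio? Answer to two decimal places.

-0.83

Mean return μ = -22.00 / 8 = -2.7500%
Sample σ = √[Σ(r − μ)² / 7] = √[76.4600 / 7] = √10.9229 = 3.3050%
IR = μ / tracking error = -2.7500 / 3.3050 = -0.8321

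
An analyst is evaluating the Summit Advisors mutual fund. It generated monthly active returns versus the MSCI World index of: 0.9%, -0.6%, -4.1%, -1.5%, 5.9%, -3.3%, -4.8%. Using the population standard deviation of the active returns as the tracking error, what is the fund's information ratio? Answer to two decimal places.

-0.32

Mean return μ = -7.50 / 7 = -1.0714%
Σ(r − μ)² = (0.9 − (-1.0714))² + (-0.6 − (-1.0714))² + (-4.1 − (-1.0714))² + … = 80.9343
σ = √[80.9343 / 7] = 3.4003%
IR = μ / tracking error = -1.0714 / 3.4003 = -0.3151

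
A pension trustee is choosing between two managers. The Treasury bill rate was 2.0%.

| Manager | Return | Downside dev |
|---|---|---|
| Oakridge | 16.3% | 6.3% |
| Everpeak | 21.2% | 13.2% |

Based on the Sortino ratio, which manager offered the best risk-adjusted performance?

Oakridge

Oakridge: Sortino ratio = (16.3% − 2.0%) / 6.3% = 2.270
Everpeak: Sortino ratio = (21.2% − 2.0%) / 13.2% = 1.455
Highest: Oakridge (2.270).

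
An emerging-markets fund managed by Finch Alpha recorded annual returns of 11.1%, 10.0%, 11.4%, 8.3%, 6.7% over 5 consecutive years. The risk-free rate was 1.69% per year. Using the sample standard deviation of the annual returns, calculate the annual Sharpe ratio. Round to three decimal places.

μ = (11.1 + 10 + 11.4 + 8.3 + 6.7) / 5 = 9.5000%
Sample std dev = √[15.7000 / 4] = 1.9812%
Sharpe = (μ − rf) / σ = (9.5000 − 1.69) / 1.9812 = 7.8100 / 1.9812 = 3.9421

3.942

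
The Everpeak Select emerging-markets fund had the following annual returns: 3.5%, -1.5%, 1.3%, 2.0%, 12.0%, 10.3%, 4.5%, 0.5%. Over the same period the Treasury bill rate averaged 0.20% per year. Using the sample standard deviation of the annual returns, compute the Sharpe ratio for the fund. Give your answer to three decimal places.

r̄ = (3.5 − 1.5 + 1.3 + 2 + 12 + 10.3 + 4.5 + 0.5) / 8 = 32.60 / 8 = 4.0750%
Σ(r − r̄)² = 157.9350; sample σ = √(157.9350/7) = 4.7500%
Sharpe = (r̄ − rf) / σ = (4.0750 − 0.2) / 4.7500 = 3.8750 / 4.7500 = 0.8158

0.816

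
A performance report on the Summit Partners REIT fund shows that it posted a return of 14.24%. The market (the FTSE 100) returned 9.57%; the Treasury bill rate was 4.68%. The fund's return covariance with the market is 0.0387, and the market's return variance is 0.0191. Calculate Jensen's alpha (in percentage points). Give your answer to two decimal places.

β = Cov / Var = 0.0387 / 0.0191 = 2.0262
E[R] = Rf + β(Rm − Rf) = 4.68% + 2.0262 × (9.57% − 4.68%) = 14.5881%
α = Rp − E[R] = 14.24% − 14.5881% = -0.3481

-0.35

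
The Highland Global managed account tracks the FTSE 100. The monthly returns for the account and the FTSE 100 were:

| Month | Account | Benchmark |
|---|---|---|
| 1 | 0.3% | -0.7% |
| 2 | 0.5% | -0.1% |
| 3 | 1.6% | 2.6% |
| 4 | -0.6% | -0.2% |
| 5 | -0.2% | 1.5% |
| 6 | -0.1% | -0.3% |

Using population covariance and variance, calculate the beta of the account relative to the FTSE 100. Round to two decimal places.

r̄p = 0.2500%,  r̄m = 0.4667%
Cov = Σ(rp − r̄p)(rm − r̄m) / 6 = 0.5083
Var(rm) = Σ(rm − r̄m)² / 6 = 1.3889
β = Cov / Var = 0.5083 / 1.3889 = 0.3660

0.37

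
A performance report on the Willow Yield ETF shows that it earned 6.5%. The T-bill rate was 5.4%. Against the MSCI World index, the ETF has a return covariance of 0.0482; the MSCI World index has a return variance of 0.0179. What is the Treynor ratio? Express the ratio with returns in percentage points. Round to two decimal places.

β = Cov / Var = 0.0482 / 0.0179 = 2.6927
Treynor = (Rp − Rf) / β = (6.5% − 5.4%) / 2.6927 = 1.10 / 2.6927 = 0.4085

0.41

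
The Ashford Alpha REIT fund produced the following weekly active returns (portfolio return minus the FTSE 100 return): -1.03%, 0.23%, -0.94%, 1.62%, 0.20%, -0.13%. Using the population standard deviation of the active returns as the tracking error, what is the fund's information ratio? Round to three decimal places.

-0.009

r̄ = (-1.03 + 0.23 − 0.94 + 1.62 + 0.2 − 0.13) / 6 = -0.0083%
Σ(r − r̄)² = 4.6783; population σ = √(4.6783/6) = 0.8830%
IR = r̄ / tracking error = -0.0083 / 0.8830 = -0.0094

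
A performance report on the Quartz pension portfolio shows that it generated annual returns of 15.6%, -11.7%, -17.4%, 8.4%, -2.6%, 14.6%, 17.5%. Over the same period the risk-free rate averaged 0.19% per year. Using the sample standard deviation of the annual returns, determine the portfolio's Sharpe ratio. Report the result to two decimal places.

0.23

Mean return r̄ = 24.40 / 7 = 3.4857%
Sample σ = √[Σ(r − r̄)² / 6] = √[1194.6886 / 6] = √199.1148 = 14.1108%
Sharpe = (r̄ − rf) / σ = (3.4857 − 0.19) / 14.1108 = 3.2957 / 14.1108 = 0.2336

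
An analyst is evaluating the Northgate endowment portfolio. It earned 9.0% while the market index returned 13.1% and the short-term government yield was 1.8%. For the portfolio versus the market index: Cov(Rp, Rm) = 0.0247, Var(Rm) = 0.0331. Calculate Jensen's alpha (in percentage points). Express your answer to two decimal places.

-1.23

β = Cov / Var = 0.0247 / 0.0331 = 0.7462
E[R] = Rf + β(Rm − Rf) = 1.8% + 0.7462 × (13.1% − 1.8%) = 10.2321%
α = Rp − E[R] = 9.0% − 10.2321% = -1.2321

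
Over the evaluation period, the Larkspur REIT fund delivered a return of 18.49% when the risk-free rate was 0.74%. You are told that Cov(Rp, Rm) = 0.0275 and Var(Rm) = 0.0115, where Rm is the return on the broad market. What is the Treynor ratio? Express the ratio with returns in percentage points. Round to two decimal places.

β = Cov / Var = 0.0275 / 0.0115 = 2.3913
Treynor = (Rp − Rf) / β = (18.49% − 0.74%) / 2.3913 = 17.75 / 2.3913 = 7.4227

7.42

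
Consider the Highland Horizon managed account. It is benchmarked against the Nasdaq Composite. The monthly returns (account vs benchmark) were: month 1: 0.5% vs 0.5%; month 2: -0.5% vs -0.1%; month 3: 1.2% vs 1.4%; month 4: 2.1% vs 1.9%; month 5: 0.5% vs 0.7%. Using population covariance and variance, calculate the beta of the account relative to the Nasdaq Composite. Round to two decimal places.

1.22

r̄p = 0.7600%,  r̄m = 0.8800%
Cov = Σ(rp − r̄p)(rm − r̄m) / 5 = 0.5952
Var(rm) = Σ(rm − r̄m)² / 5 = 0.4896
β = Cov / Var = 0.5952 / 0.4896 = 1.2157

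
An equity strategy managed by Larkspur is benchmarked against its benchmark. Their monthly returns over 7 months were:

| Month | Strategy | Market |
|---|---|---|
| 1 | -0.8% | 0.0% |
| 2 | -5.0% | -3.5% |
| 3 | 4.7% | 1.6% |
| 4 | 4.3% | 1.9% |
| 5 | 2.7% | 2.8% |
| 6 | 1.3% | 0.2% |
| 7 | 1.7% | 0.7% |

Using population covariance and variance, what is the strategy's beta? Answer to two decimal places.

r̄p = 1.2714%,  r̄m = 0.5286%
Cov = Σ(rp − r̄p)(rm − r̄m) / 7 = 5.3565
Var(rm) = Σ(rm − r̄m)² / 7 = 3.5478
β = Cov / Var = 5.3565 / 3.5478 = 1.5098

1.51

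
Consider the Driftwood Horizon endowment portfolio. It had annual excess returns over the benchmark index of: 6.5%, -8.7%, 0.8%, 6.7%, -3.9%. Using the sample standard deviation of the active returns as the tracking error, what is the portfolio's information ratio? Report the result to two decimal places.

Mean return r̄ = 1.40 / 5 = 0.2800%
Σ(r − r̄)² = (6.5 − 0.2800)² + (-8.7 − 0.2800)² + (0.8 − 0.2800)² + … = 178.2880
sample σ = √(178.2880 / 4) = √44.5720 = 6.6762%
IR = r̄ / tracking error = 0.2800 / 6.6762 = 0.0419

0.04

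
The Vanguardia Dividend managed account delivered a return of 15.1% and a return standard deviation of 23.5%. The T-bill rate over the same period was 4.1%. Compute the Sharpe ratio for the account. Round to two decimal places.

0.47

Sharpe = (Rp − Rf) / σp = (15.1% − 4.1%) / 23.5% = 11.00% / 23.5% = 0.4681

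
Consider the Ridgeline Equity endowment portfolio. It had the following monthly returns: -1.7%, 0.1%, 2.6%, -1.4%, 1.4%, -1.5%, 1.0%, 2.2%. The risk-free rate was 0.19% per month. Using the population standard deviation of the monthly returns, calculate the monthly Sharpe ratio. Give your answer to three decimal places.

μ = (-1.7 + 0.1 + 2.6 − 1.4 + 1.4 − 1.5 + 1 + 2.2) / 8 = 2.70 / 8 = 0.3375%
Σ(r − μ)² = (-1.7 − 0.3375)² + (0.1 − 0.3375)² + (2.6 − 0.3375)² + … = 20.7588
σ = √[20.7588 / 8] = 1.6109%
Sharpe = (μ − rf) / σ = (0.3375 − 0.19) / 1.6109 = 0.1475 / 1.6109 = 0.0916

0.092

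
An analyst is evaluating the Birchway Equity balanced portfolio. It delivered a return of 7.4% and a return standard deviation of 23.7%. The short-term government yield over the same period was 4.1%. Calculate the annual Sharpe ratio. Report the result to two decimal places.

0.14

Sharpe = (Rp − Rf) / σp = (7.4% − 4.1%) / 23.7% = 3.30% / 23.7% = 0.1392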